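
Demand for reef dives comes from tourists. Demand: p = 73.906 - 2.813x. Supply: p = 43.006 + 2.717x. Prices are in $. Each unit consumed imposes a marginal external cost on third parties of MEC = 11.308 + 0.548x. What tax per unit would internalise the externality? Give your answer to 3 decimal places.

tax = $13.074 per unit

Social marginal benefit = demand − MEC = 62.598 - 3.361x.
Set SMB = MC: 62.598 - 3.361x = 43.006 + 2.717x → x* = 3.2234.
The Pigouvian tax equals MEC at x*: 11.308 + 0.548×3.2234 = 13.0744.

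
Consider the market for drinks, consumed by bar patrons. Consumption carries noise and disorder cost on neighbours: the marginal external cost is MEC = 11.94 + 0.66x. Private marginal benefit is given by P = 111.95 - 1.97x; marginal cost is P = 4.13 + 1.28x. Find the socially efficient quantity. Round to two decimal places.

x* = 24.52

Social marginal benefit = demand − MEC = 100.01 - 2.63x.
Set SMB = MC: 100.01 - 2.63x = 4.13 + 1.28x → x* = 24.5217.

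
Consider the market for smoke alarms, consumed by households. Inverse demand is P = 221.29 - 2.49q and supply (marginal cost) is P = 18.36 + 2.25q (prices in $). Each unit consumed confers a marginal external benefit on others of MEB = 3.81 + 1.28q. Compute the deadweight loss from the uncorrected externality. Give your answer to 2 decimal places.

Market equilibrium (private): 18.36 + 2.25q = 221.29 - 2.49q → q_m = 42.8122.
Social marginal benefit = demand + MEB = 225.10 - 1.21q.
Set SMB = MC: 225.10 - 1.21q = 18.36 + 2.25q → q* = 59.7514.
Height of the DWL triangle at q_m is SMB(q_m) − MC(q_m) = MEB(q_m) = 58.6097.
DWL = ½ × 16.9392 × 58.6097 = 496.4007.

DWL = $496.40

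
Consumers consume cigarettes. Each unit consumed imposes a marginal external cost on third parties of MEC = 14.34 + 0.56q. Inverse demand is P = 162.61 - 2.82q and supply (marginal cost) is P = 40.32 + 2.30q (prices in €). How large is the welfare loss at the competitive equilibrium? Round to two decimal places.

DWL = €67.62

Market equilibrium (private): 40.32 + 2.30q = 162.61 - 2.82q → q_m = 23.8848.
Social marginal benefit = demand − MEC = 148.27 - 3.38q.
Set SMB = MC: 148.27 - 3.38q = 40.32 + 2.30q → q* = 19.0053.
Between q* and q_m the wedge MC − SMB runs linearly from 0 to MEC(q_m), so the loss is a triangle.
DWL = ½ × 4.8795 × 27.7155 = 67.6189.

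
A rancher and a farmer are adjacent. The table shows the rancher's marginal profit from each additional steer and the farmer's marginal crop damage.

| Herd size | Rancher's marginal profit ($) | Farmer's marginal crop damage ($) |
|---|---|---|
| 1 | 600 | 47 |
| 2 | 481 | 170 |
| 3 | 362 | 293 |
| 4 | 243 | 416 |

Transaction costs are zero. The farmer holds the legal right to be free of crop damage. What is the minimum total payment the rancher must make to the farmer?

$510

Efficient level: marginal profit ≥ marginal crop damage through level 3, so k* = 3.
With the farmer holding the right, the rancher must at least compensate total damage at k*: 47 + 170 + 293 = 510.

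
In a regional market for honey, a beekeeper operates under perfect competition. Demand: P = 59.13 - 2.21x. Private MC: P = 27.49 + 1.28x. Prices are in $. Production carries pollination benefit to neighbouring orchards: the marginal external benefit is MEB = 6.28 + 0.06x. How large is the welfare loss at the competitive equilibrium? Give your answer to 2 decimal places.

DWL = $6.79

Market equilibrium (private): 27.49 + 1.28x = 59.13 - 2.21x → x_m = 9.0659.
Social marginal cost = private MC − MEB = 21.21 + 1.22x.
Set SMC = demand: 21.21 + 1.22x = 59.13 - 2.21x → x* = 11.0554.
The loss is the area between SMC and demand from x* to x_m; with linear curves that's a triangle of height MEB(x_m).
DWL = ½ × 1.9895 × 6.8240 = 6.7882.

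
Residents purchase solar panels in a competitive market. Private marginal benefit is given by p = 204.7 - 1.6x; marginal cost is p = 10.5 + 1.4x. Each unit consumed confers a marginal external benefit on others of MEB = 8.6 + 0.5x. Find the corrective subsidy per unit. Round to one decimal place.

Social marginal benefit = demand + MEB = 213.3 - 1.1x.
Set SMB = MC: 213.3 - 1.1x = 10.5 + 1.4x → x* = 81.1200.
The Pigouvian subsidy equals MEB at x*: 8.6 + 0.5×81.1200 = 49.1600.

subsidy = 49.2 per unit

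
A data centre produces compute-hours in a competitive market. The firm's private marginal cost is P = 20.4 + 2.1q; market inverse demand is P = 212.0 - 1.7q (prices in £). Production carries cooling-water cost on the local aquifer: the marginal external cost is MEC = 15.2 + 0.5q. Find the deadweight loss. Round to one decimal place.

Market equilibrium (private): 20.4 + 2.1q = 212.0 - 1.7q → q_m = 50.4211.
Social marginal cost = private MC + MEC = 35.6 + 2.6q.
Set SMC = demand: 35.6 + 2.6q = 212.0 - 1.7q → q* = 41.0233.
The loss is the area between SMC and demand from q* to q_m; with linear curves that's a triangle of height MEC(q_m).
DWL = ½ × 9.3978 × 40.4105 = 189.8849.

DWL = £189.9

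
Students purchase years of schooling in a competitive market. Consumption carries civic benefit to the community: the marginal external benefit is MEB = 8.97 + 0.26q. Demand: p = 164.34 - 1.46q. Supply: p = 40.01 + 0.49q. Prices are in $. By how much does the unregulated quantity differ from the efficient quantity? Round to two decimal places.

15.12 units

Market equilibrium (private): 40.01 + 0.49q = 164.34 - 1.46q → q_m = 63.7590.
Social marginal benefit = demand + MEB = 173.31 - 1.20q.
Set SMB = MC: 173.31 - 1.20q = 40.01 + 0.49q → q* = 78.8757.
Gap = |63.7590 − 78.8757| = 15.1167.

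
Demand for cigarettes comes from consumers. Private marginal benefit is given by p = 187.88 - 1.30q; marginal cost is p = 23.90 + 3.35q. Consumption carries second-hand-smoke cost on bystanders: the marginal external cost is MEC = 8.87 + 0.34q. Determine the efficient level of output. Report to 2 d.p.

q* = 31.08

Social marginal benefit = demand − MEC = 179.01 - 1.64q.
Set SMB = MC: 179.01 - 1.64q = 23.90 + 3.35q → q* = 31.0842.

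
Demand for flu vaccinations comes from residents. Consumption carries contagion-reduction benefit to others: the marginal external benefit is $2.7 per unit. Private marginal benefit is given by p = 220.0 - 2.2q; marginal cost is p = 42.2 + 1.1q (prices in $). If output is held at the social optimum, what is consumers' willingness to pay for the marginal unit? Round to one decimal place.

Social marginal benefit = demand + MEB = 222.7 - 2.2q.
Set SMB = MC: 222.7 - 2.2q = 42.2 + 1.1q → q* = 54.6970.
Consumer price on the demand curve at q*: 220.0 − 2.2×54.6970 = 99.6666.

P = $99.7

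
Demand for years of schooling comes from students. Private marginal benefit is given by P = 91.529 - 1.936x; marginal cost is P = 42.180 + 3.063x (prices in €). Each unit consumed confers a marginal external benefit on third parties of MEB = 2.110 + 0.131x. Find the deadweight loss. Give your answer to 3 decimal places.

DWL = €1.190

Market equilibrium (private): 42.180 + 3.063x = 91.529 - 1.936x → x_m = 9.8718.
Social marginal benefit = demand + MEB = 93.639 - 1.805x.
Set SMB = MC: 93.639 - 1.805x = 42.180 + 3.063x → x* = 10.5709.
The loss is the area between SMB and MC from x* to x_m; with linear curves that's a triangle of height MEB(x_m).
DWL = ½ × 0.6991 × 3.4032 = 1.1896.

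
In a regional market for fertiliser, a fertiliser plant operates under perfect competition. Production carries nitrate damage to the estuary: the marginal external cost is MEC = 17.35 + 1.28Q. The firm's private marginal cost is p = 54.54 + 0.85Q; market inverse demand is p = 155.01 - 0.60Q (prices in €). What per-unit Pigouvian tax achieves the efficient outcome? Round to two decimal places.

Social marginal cost = private MC + MEC = 71.89 + 2.13Q.
Set SMC = demand: 71.89 + 2.13Q = 155.01 - 0.60Q → Q* = 30.4469.
The Pigouvian tax equals MEC at Q*: 17.35 + 1.28×30.4469 = 56.3220.

tax = €56.32 per unit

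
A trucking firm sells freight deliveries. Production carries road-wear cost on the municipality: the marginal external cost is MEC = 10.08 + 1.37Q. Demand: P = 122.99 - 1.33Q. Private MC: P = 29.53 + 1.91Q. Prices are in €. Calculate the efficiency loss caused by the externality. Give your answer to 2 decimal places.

Market equilibrium (private): 29.53 + 1.91Q = 122.99 - 1.33Q → Q_m = 28.8457.
Social marginal cost = private MC + MEC = 39.61 + 3.28Q.
Set SMC = demand: 39.61 + 3.28Q = 122.99 - 1.33Q → Q* = 18.0868.
Between Q* and Q_m the wedge SMC − demand runs linearly from 0 to MEC(Q_m), so the loss is a triangle.
DWL = ½ × 10.7589 × 49.5986 = 266.8132.

DWL = €266.81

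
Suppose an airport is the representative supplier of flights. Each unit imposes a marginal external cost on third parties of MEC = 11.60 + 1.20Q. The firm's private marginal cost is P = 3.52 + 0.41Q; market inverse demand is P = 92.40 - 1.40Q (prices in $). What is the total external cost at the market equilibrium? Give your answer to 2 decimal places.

$2016.40

Market equilibrium (private): 3.52 + 0.41Q = 92.40 - 1.40Q → Q_m = 49.1050.
Total external cost = ∫₀^{Q_m} (11.60 + 1.20Q) dQ = 11.60×49.1050 + ½×1.20×49.1050² = 2016.3986.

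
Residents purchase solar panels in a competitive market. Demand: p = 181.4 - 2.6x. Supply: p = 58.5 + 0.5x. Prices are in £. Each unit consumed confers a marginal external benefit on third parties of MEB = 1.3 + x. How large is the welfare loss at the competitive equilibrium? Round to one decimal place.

DWL = £399.2

Market equilibrium (private): 58.5 + 0.5x = 181.4 - 2.6x → x_m = 39.6452.
Social marginal benefit = demand + MEB = 182.7 - 1.6x.
Set SMB = MC: 182.7 - 1.6x = 58.5 + 0.5x → x* = 59.1429.
Height of the DWL triangle at x_m is SMB(x_m) − MC(x_m) = MEB(x_m) = 40.9452.
DWL = ½ × 19.4977 × 40.9452 = 399.1686.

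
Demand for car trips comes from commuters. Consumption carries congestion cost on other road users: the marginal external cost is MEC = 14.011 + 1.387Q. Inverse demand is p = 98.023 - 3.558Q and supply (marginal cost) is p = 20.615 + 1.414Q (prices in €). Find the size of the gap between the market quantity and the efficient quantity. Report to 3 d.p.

5.599 units

Market equilibrium (private): 20.615 + 1.414Q = 98.023 - 3.558Q → Q_m = 15.5688.
Social marginal benefit = demand − MEC = 84.012 - 4.945Q.
Set SMB = MC: 84.012 - 4.945Q = 20.615 + 1.414Q → Q* = 9.9696.
Gap = |15.5688 − 9.9696| = 5.5992.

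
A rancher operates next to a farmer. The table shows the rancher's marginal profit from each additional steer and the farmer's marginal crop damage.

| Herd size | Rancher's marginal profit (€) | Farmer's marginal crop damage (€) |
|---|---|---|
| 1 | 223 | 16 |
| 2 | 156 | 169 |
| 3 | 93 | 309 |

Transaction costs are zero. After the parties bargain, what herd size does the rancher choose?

Bargaining reaches the level where marginal profit last exceeds marginal crop damage.
That holds through level 1 (223 ≥ 16) but not at 2 (156 < 169).

1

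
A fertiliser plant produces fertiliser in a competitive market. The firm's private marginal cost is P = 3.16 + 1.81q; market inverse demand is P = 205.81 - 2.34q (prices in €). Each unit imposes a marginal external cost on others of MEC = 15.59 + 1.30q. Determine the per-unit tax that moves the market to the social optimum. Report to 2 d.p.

tax = €60.21 per unit

Social marginal cost = private MC + MEC = 18.75 + 3.11q.
Set SMC = demand: 18.75 + 3.11q = 205.81 - 2.34q → q* = 34.3229.
The Pigouvian tax equals MEC at q*: 15.59 + 1.30×34.3229 = 60.2098.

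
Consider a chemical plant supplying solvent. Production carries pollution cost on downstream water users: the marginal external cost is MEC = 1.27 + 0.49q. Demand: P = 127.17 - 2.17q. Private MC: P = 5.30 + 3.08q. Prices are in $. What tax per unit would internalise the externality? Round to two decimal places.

tax = $11.57 per unit

Social marginal cost = private MC + MEC = 6.57 + 3.57q.
Set SMC = demand: 6.57 + 3.57q = 127.17 - 2.17q → q* = 21.0105.
The Pigouvian tax equals MEC at q*: 1.27 + 0.49×21.0105 = 11.5651.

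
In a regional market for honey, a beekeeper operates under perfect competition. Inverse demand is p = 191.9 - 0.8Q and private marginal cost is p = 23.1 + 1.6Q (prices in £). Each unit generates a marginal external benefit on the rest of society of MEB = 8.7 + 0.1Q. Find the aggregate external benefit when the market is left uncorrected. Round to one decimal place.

£859.2

Market equilibrium (private): 23.1 + 1.6Q = 191.9 - 0.8Q → Q_m = 70.3333.
Total external benefit = ∫₀^{Q_m} (8.7 + 0.1Q) dQ = 8.7×70.3333 + ½×0.1×70.3333² = 859.2384.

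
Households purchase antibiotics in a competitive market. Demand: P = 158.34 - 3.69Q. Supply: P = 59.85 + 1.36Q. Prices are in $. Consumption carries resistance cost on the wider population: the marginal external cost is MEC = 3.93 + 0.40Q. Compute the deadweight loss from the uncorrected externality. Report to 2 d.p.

DWL = $12.63

Market equilibrium (private): 59.85 + 1.36Q = 158.34 - 3.69Q → Q_m = 19.5030.
Social marginal benefit = demand − MEC = 154.41 - 4.09Q.
Set SMB = MC: 154.41 - 4.09Q = 59.85 + 1.36Q → Q* = 17.3505.
The loss is the area between SMB and MC from Q* to Q_m; with linear curves that's a triangle of height MEC(Q_m).
DWL = ½ × 2.1525 × 11.7312 = 12.6257.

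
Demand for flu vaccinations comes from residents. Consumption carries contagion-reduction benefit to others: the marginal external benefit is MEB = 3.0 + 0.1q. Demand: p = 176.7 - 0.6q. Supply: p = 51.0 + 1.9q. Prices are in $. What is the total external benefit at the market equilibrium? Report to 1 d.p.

Market equilibrium (private): 51.0 + 1.9q = 176.7 - 0.6q → q_m = 50.2800.
Total external benefit = ∫₀^{q_m} (3.0 + 0.1q) dq = 3.0×50.2800 + ½×0.1×50.2800² = 277.2439.

$277.2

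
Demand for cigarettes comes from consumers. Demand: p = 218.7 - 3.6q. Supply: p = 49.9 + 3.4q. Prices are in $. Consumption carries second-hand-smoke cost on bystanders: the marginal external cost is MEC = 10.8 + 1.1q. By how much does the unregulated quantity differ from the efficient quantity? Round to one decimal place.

4.6 units

Market equilibrium (private): 49.9 + 3.4q = 218.7 - 3.6q → q_m = 24.1143.
Social marginal benefit = demand − MEC = 207.9 - 4.7q.
Set SMB = MC: 207.9 - 4.7q = 49.9 + 3.4q → q* = 19.5062.
Gap = |24.1143 − 19.5062| = 4.6081.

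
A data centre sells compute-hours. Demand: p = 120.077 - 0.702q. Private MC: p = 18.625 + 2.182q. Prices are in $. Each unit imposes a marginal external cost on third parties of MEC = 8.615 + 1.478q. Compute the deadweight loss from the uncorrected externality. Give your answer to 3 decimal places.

DWL = $421.052

Market equilibrium (private): 18.625 + 2.182q = 120.077 - 0.702q → q_m = 35.1775.
Social marginal cost = private MC + MEC = 27.240 + 3.660q.
Set SMC = demand: 27.240 + 3.660q = 120.077 - 0.702q → q* = 21.2831.
Between q* and q_m the wedge SMC − demand runs linearly from 0 to MEC(q_m), so the loss is a triangle.
DWL = ½ × 13.8944 × 60.6074 = 421.0517.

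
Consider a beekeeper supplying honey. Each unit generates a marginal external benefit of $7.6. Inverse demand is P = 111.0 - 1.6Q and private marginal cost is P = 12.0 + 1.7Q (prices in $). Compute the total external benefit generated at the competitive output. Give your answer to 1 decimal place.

$228.0

Market equilibrium (private): 12.0 + 1.7Q = 111.0 - 1.6Q → Q_m = 30.0000.
Total external benefit = MEB × Q_m = 7.6 × 30.0000 = 228.0000.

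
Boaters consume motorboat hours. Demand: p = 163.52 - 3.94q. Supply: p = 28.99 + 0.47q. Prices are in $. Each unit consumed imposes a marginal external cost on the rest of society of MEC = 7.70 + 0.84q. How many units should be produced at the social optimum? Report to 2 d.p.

q* = 24.16

Social marginal benefit = demand − MEC = 155.82 - 4.78q.
Set SMB = MC: 155.82 - 4.78q = 28.99 + 0.47q → q* = 24.1581.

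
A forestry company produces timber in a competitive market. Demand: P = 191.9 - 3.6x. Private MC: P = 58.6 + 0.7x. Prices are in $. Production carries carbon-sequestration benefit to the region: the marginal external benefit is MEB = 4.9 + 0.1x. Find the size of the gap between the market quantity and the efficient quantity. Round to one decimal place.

1.9 units

Market equilibrium (private): 58.6 + 0.7x = 191.9 - 3.6x → x_m = 31.0000.
Social marginal cost = private MC − MEB = 53.7 + 0.6x.
Set SMC = demand: 53.7 + 0.6x = 191.9 - 3.6x → x* = 32.9048.
Gap = |31.0000 − 32.9048| = 1.9048.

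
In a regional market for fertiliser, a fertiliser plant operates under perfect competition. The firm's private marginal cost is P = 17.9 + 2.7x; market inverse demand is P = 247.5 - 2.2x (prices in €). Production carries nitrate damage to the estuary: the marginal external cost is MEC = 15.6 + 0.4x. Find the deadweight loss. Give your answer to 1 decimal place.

DWL = €111.3

Market equilibrium (private): 17.9 + 2.7x = 247.5 - 2.2x → x_m = 46.8571.
Social marginal cost = private MC + MEC = 33.5 + 3.1x.
Set SMC = demand: 33.5 + 3.1x = 247.5 - 2.2x → x* = 40.3774.
Height of the DWL triangle at x_m is SMC(x_m) − demand(x_m) = MEC(x_m) = 34.3429.
DWL = ½ × 6.4797 × 34.3429 = 111.2658.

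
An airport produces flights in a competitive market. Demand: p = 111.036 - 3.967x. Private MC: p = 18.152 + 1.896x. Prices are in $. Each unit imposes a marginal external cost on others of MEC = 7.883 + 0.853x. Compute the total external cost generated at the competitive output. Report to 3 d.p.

$231.929

Market equilibrium (private): 18.152 + 1.896x = 111.036 - 3.967x → x_m = 15.8424.
Total external cost = ∫₀^{x_m} (7.883 + 0.853x) dx = 7.883×15.8424 + ½×0.853×15.8424² = 231.9293.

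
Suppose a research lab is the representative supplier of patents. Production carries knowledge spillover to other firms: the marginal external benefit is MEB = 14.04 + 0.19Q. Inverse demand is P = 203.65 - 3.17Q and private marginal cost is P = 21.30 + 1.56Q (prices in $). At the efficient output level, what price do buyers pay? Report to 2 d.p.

Social marginal cost = private MC − MEB = 7.26 + 1.37Q.
Set SMC = demand: 7.26 + 1.37Q = 203.65 - 3.17Q → Q* = 43.2577.
Consumer price on the demand curve at Q*: 203.65 − 3.17×43.2577 = 66.5231.

P = $66.52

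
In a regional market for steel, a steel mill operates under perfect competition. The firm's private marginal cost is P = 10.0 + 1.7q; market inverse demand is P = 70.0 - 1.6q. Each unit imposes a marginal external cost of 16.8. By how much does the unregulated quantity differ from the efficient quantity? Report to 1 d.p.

Market equilibrium (private): 10.0 + 1.7q = 70.0 - 1.6q → q_m = 18.1818.
Social marginal cost = private MC + MEC = 26.8 + 1.7q.
Set SMC = demand: 26.8 + 1.7q = 70.0 - 1.6q → q* = 13.0909.
Gap = |18.1818 − 13.0909| = 5.0909.

5.1 units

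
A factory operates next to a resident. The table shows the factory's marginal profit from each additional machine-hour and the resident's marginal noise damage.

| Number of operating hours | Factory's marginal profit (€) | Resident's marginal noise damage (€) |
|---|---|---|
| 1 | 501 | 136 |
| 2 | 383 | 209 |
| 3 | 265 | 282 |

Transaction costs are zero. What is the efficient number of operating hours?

2

Bargaining reaches the level where marginal profit last exceeds marginal noise damage.
That holds through level 2 (383 ≥ 209) but not at 3 (265 < 282).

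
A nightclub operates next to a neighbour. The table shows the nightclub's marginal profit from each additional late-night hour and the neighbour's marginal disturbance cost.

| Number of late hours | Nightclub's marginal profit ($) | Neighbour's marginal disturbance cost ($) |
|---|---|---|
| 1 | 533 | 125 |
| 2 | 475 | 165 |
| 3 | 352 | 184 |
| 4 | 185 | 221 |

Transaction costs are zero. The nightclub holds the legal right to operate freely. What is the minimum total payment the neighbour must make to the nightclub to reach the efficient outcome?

$185

Left alone the nightclub would choose level 4 (marginal profit stays positive).
Efficient level: k* = 3 (marginal profit ≥ marginal disturbance cost through 3).
The neighbour must at least cover the nightclub's forgone profit from cutting 4→3: 185 = 185.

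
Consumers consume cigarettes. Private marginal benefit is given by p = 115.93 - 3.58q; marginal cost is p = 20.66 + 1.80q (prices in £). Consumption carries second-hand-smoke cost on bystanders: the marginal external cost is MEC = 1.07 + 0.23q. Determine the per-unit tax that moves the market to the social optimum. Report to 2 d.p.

tax = £4.93 per unit

Social marginal benefit = demand − MEC = 114.86 - 3.81q.
Set SMB = MC: 114.86 - 3.81q = 20.66 + 1.80q → q* = 16.7914.
The Pigouvian tax equals MEC at q*: 1.07 + 0.23×16.7914 = 4.9320.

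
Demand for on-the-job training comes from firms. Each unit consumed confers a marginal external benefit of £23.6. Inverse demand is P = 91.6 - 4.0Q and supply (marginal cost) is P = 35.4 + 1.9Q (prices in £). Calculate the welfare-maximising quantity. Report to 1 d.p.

Q* = 13.5

Social marginal benefit = demand + MEB = 115.2 - 4.0Q.
Set SMB = MC: 115.2 - 4.0Q = 35.4 + 1.9Q → Q* = 13.5254.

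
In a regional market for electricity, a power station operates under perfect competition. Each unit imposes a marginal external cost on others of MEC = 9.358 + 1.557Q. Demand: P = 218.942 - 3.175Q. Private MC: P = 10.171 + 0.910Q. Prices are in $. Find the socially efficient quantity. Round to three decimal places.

Q* = 35.344

Social marginal cost = private MC + MEC = 19.529 + 2.467Q.
Set SMC = demand: 19.529 + 2.467Q = 218.942 - 3.175Q → Q* = 35.3444.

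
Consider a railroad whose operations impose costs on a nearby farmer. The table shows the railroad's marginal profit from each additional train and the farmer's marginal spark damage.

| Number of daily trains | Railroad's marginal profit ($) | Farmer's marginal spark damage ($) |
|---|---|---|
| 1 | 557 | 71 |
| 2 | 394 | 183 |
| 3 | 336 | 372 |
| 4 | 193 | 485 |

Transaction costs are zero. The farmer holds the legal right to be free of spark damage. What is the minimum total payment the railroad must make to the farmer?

$254

Efficient level: marginal profit ≥ marginal spark damage through level 2, so k* = 2.
With the farmer holding the right, the railroad must at least compensate total damage at k*: 71 + 183 = 254.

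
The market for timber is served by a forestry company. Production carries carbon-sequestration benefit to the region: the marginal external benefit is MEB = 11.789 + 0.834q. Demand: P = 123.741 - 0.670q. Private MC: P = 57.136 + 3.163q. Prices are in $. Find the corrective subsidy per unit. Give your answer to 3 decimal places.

Social marginal cost = private MC − MEB = 45.347 + 2.329q.
Set SMC = demand: 45.347 + 2.329q = 123.741 - 0.670q → q* = 26.1400.
The Pigouvian subsidy equals MEB at q*: 11.789 + 0.834×26.1400 = 33.5898.

subsidy = $33.590 per unit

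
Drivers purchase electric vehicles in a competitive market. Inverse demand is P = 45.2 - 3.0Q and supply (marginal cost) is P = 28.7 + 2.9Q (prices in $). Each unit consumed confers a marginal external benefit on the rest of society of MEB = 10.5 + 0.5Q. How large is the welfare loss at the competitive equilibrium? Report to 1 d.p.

Market equilibrium (private): 28.7 + 2.9Q = 45.2 - 3.0Q → Q_m = 2.7966.
Social marginal benefit = demand + MEB = 55.7 - 2.5Q.
Set SMB = MC: 55.7 - 2.5Q = 28.7 + 2.9Q → Q* = 5.0000.
The welfare-loss triangle has base |Q_m − Q*| and height MEB(Q_m) (the vertical gap between SMB and MC is zero at Q* and MEB at Q_m).
DWL = ½ × 2.2034 × 11.8983 = 13.1084.

DWL = $13.1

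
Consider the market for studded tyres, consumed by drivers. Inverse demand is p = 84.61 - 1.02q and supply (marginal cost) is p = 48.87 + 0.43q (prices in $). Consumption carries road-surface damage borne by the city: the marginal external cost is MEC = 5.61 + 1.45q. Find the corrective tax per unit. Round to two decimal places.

tax = $20.68 per unit

Social marginal benefit = demand − MEC = 79.00 - 2.47q.
Set SMB = MC: 79.00 - 2.47q = 48.87 + 0.43q → q* = 10.3897.
The Pigouvian tax equals MEC at q*: 5.61 + 1.45×10.3897 = 20.6751.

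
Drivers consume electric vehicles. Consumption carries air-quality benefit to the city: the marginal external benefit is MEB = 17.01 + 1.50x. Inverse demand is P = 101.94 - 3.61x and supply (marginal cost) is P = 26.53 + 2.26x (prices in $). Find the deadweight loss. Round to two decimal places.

DWL = $150.60

Market equilibrium (private): 26.53 + 2.26x = 101.94 - 3.61x → x_m = 12.8467.
Social marginal benefit = demand + MEB = 118.95 - 2.11x.
Set SMB = MC: 118.95 - 2.11x = 26.53 + 2.26x → x* = 21.1487.
Height of the DWL triangle at x_m is SMB(x_m) − MC(x_m) = MEB(x_m) = 36.2800.
DWL = ½ × 8.3020 × 36.2800 = 150.5983.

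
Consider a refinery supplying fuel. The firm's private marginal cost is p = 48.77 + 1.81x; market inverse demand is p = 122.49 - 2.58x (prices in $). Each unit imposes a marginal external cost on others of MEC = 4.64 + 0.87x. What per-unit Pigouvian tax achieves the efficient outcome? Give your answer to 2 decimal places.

tax = $16.07 per unit

Social marginal cost = private MC + MEC = 53.41 + 2.68x.
Set SMC = demand: 53.41 + 2.68x = 122.49 - 2.58x → x* = 13.1331.
The Pigouvian tax equals MEC at x*: 4.64 + 0.87×13.1331 = 16.0658.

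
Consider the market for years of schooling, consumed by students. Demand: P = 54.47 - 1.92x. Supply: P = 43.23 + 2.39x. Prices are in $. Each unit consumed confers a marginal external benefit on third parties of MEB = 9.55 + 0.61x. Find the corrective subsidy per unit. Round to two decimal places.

subsidy = $12.98 per unit

Social marginal benefit = demand + MEB = 64.02 - 1.31x.
Set SMB = MC: 64.02 - 1.31x = 43.23 + 2.39x → x* = 5.6189.
The Pigouvian subsidy equals MEB at x*: 9.55 + 0.61×5.6189 = 12.9775.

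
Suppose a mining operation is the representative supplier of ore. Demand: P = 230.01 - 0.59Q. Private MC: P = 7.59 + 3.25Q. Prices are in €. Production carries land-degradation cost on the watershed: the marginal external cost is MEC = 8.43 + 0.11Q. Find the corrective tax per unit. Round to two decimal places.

tax = €14.39 per unit

Social marginal cost = private MC + MEC = 16.02 + 3.36Q.
Set SMC = demand: 16.02 + 3.36Q = 230.01 - 0.59Q → Q* = 54.1747.
The Pigouvian tax equals MEC at Q*: 8.43 + 0.11×54.1747 = 14.3892.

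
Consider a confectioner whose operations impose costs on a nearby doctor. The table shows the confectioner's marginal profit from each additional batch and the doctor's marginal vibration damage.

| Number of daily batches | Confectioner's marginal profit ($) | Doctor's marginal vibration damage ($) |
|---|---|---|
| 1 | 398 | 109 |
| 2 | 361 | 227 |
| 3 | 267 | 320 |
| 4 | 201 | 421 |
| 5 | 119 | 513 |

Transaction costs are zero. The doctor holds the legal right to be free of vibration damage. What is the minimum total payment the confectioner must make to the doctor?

Efficient level: marginal profit ≥ marginal vibration damage through level 2, so k* = 2.
With the doctor holding the right, the confectioner must at least compensate total damage at k*: 109 + 227 = 336.

$336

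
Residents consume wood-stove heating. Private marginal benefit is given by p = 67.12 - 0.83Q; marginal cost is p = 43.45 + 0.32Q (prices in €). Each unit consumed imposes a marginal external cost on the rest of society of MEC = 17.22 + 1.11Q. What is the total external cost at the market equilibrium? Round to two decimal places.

Market equilibrium (private): 43.45 + 0.32Q = 67.12 - 0.83Q → Q_m = 20.5826.
Total external cost = ∫₀^{Q_m} (17.22 + 1.11Q) dQ = 17.22×20.5826 + ½×1.11×20.5826² = 589.5545.

€589.55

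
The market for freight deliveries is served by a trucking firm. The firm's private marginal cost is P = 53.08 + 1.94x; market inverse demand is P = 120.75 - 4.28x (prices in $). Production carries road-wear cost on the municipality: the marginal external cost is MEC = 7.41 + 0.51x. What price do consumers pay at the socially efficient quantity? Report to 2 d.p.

Social marginal cost = private MC + MEC = 60.49 + 2.45x.
Set SMC = demand: 60.49 + 2.45x = 120.75 - 4.28x → x* = 8.9539.
Consumer price on the demand curve at x*: 120.75 − 4.28×8.9539 = 82.4273.

P = $82.43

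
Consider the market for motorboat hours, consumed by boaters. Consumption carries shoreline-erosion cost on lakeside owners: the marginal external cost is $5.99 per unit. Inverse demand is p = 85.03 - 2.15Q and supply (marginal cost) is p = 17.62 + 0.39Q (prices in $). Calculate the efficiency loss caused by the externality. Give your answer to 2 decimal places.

Market equilibrium (private): 17.62 + 0.39Q = 85.03 - 2.15Q → Q_m = 26.5394.
Social marginal benefit = demand − MEC = 79.04 - 2.15Q.
Set SMB = MC: 79.04 - 2.15Q = 17.62 + 0.39Q → Q* = 24.1811.
Between Q* and Q_m the wedge MC − SMB runs linearly from 0 to MEC(Q_m), so the loss is a triangle.
DWL = ½ × 2.3583 × 5.9900 = 7.0631.

DWL = $7.06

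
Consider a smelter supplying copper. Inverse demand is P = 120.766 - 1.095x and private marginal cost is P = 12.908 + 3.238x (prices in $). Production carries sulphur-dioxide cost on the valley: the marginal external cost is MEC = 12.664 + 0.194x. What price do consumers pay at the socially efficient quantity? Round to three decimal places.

P = $97.740

Social marginal cost = private MC + MEC = 25.572 + 3.432x.
Set SMC = demand: 25.572 + 3.432x = 120.766 - 1.095x → x* = 21.0281.
Consumer price on the demand curve at x*: 120.766 − 1.095×21.0281 = 97.7402.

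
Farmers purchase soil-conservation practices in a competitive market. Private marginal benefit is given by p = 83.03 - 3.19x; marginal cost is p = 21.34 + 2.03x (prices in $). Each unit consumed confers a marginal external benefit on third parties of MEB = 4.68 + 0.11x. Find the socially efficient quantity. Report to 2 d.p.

x* = 12.99

Social marginal benefit = demand + MEB = 87.71 - 3.08x.
Set SMB = MC: 87.71 - 3.08x = 21.34 + 2.03x → x* = 12.9883.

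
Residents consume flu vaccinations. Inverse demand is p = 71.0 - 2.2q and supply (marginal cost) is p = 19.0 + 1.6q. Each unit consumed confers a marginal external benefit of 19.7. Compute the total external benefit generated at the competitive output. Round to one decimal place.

Market equilibrium (private): 19.0 + 1.6q = 71.0 - 2.2q → q_m = 13.6842.
Total external benefit = MEB × q_m = 19.7 × 13.6842 = 269.5787.

269.6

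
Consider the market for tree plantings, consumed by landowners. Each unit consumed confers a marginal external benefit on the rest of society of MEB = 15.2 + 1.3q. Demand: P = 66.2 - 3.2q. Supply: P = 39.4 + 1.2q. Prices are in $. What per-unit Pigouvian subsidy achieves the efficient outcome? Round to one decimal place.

Social marginal benefit = demand + MEB = 81.4 - 1.9q.
Set SMB = MC: 81.4 - 1.9q = 39.4 + 1.2q → q* = 13.5484.
The Pigouvian subsidy equals MEB at q*: 15.2 + 1.3×13.5484 = 32.8129.

subsidy = $32.8 per unit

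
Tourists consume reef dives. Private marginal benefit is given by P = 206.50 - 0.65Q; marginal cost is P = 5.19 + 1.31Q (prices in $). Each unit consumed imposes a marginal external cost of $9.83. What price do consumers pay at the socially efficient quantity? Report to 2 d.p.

P = $143.00

Social marginal benefit = demand − MEC = 196.67 - 0.65Q.
Set SMB = MC: 196.67 - 0.65Q = 5.19 + 1.31Q → Q* = 97.6939.
Consumer price on the demand curve at Q*: 206.50 − 0.65×97.6939 = 142.9990.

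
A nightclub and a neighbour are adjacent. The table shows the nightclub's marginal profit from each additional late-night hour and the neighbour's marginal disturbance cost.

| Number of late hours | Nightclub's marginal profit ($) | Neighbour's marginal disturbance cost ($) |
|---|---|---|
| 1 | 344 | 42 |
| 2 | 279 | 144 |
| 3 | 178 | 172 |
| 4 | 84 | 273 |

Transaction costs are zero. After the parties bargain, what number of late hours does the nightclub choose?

3

Bargaining reaches the level where marginal profit last exceeds marginal disturbance cost.
That holds through level 3 (178 ≥ 172) but not at 4 (84 < 273).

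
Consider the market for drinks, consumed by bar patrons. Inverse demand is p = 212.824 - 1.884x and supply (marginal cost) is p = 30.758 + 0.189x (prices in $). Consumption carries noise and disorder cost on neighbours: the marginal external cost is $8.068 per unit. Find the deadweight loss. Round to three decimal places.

Market equilibrium (private): 30.758 + 0.189x = 212.824 - 1.884x → x_m = 87.8273.
Social marginal benefit = demand − MEC = 204.756 - 1.884x.
Set SMB = MC: 204.756 - 1.884x = 30.758 + 0.189x → x* = 83.9354.
The loss is the area between SMB and MC from x* to x_m; with linear curves that's a triangle of height MEC(x_m).
DWL = ½ × 3.8919 × 8.0680 = 15.6999.

DWL = $15.700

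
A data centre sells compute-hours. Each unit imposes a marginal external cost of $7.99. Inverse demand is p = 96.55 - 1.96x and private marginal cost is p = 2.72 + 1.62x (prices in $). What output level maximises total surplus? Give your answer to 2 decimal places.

Social marginal cost = private MC + MEC = 10.71 + 1.62x.
Set SMC = demand: 10.71 + 1.62x = 96.55 - 1.96x → x* = 23.9777.

x* = 23.98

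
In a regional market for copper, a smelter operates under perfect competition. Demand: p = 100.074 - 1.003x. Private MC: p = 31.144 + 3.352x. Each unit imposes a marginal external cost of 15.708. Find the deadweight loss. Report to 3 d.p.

DWL = 28.329

Market equilibrium (private): 31.144 + 3.352x = 100.074 - 1.003x → x_m = 15.8278.
Social marginal cost = private MC + MEC = 46.852 + 3.352x.
Set SMC = demand: 46.852 + 3.352x = 100.074 - 1.003x → x* = 12.2209.
Between x* and x_m the wedge SMC − demand runs linearly from 0 to MEC(x_m), so the loss is a triangle.
DWL = ½ × 3.6069 × 15.7080 = 28.3286.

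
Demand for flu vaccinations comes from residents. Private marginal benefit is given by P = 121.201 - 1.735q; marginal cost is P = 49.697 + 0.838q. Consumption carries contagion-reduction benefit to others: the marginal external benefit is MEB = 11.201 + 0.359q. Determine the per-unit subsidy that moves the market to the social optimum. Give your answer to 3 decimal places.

subsidy = 24.612 per unit

Social marginal benefit = demand + MEB = 132.402 - 1.376q.
Set SMB = MC: 132.402 - 1.376q = 49.697 + 0.838q → q* = 37.3555.
The Pigouvian subsidy equals MEB at q*: 11.201 + 0.359×37.3555 = 24.6116.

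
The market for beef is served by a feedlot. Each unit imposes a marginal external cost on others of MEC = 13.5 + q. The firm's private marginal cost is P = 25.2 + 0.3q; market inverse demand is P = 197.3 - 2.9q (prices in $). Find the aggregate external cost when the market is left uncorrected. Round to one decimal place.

Market equilibrium (private): 25.2 + 0.3q = 197.3 - 2.9q → q_m = 53.7813.
Total external cost = ∫₀^{q_m} (13.5 + 1.0q) dq = 13.5×53.7813 + ½×1.0×53.7813² = 2172.2617.

$2172.3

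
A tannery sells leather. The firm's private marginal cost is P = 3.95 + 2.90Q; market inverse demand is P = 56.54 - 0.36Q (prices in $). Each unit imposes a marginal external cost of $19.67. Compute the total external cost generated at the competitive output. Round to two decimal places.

$317.31

Market equilibrium (private): 3.95 + 2.90Q = 56.54 - 0.36Q → Q_m = 16.1319.
Total external cost = MEC × Q_m = 19.67 × 16.1319 = 317.3145.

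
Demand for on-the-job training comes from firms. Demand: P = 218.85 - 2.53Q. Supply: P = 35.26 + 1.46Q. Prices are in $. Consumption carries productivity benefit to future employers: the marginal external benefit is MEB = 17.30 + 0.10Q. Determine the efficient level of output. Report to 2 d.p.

Social marginal benefit = demand + MEB = 236.15 - 2.43Q.
Set SMB = MC: 236.15 - 2.43Q = 35.26 + 1.46Q → Q* = 51.6427.

Q* = 51.64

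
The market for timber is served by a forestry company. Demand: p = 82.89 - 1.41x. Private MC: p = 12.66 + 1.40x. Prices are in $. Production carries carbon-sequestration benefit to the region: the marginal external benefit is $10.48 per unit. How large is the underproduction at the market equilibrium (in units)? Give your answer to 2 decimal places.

3.73 units

Market equilibrium (private): 12.66 + 1.40x = 82.89 - 1.41x → x_m = 24.9929.
Social marginal cost = private MC − MEB = 2.18 + 1.40x.
Set SMC = demand: 2.18 + 1.40x = 82.89 - 1.41x → x* = 28.7224.
Gap = |24.9929 − 28.7224| = 3.7295.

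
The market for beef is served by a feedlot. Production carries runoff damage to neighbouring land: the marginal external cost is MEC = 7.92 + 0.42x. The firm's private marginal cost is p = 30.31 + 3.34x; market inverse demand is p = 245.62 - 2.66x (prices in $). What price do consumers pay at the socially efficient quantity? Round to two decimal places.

Social marginal cost = private MC + MEC = 38.23 + 3.76x.
Set SMC = demand: 38.23 + 3.76x = 245.62 - 2.66x → x* = 32.3037.
Consumer price on the demand curve at x*: 245.62 − 2.66×32.3037 = 159.6922.

P = $159.69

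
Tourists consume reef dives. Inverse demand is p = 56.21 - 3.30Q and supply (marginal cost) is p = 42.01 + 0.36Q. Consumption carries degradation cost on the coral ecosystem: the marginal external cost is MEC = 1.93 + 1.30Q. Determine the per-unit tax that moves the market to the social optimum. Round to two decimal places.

tax = 5.15 per unit

Social marginal benefit = demand − MEC = 54.28 - 4.60Q.
Set SMB = MC: 54.28 - 4.60Q = 42.01 + 0.36Q → Q* = 2.4738.
The Pigouvian tax equals MEC at Q*: 1.93 + 1.30×2.4738 = 5.1459.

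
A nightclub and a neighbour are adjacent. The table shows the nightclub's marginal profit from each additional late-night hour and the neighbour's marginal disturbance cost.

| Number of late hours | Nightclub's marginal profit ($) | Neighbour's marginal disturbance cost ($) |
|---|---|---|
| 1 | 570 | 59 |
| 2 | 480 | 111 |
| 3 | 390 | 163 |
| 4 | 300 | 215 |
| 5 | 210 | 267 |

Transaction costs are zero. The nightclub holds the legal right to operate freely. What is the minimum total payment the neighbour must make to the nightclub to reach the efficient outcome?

$210

Left alone the nightclub would choose level 5 (marginal profit stays positive).
Efficient level: k* = 4 (marginal profit ≥ marginal disturbance cost through 4).
The neighbour must at least cover the nightclub's forgone profit from cutting 5→4: 210 = 210.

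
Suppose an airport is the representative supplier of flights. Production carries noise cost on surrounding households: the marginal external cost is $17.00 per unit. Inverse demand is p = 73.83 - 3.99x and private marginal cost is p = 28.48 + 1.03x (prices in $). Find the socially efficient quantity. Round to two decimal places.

x* = 5.65

Social marginal cost = private MC + MEC = 45.48 + 1.03x.
Set SMC = demand: 45.48 + 1.03x = 73.83 - 3.99x → x* = 5.6474.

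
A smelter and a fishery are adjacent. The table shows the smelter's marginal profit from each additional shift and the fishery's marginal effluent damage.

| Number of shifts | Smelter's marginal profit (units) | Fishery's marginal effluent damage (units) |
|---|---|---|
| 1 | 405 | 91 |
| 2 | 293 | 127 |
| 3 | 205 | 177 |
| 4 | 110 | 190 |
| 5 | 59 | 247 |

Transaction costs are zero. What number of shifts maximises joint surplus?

3

Bargaining reaches the level where marginal profit last exceeds marginal effluent damage.
That holds through level 3 (205 ≥ 177) but not at 4 (110 < 190).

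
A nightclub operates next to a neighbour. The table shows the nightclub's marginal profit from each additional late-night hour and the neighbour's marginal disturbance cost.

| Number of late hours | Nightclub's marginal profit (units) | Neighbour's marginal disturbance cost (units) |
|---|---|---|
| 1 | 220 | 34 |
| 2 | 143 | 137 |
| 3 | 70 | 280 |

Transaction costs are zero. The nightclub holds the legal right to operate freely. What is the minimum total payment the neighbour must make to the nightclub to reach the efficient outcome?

70

Left alone the nightclub would choose level 3 (marginal profit stays positive).
Efficient level: k* = 2 (marginal profit ≥ marginal disturbance cost through 2).
The neighbour must at least cover the nightclub's forgone profit from cutting 3→2: 70 = 70.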